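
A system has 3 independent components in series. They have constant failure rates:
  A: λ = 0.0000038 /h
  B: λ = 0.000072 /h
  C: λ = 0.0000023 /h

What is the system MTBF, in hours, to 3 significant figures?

12800

Series of exponential components: λ_sys = Σ λ_i
λ_sys = 0.0000038 + 0.000072 + 0.0000023 = 7.8100e-05 /h
MTBF = 1 / λ_sys = 12800 h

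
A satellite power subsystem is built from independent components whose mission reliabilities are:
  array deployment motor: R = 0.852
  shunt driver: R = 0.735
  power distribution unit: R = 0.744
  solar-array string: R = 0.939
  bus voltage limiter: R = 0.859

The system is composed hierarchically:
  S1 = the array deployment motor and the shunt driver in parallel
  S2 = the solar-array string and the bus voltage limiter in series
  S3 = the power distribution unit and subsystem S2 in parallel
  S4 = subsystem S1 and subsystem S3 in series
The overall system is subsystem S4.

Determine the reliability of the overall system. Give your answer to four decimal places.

Parallel (array deployment motor and shunt driver): 1 − (1 − 0.852000)(1 − 0.735000) = 0.960780
Series (solar-array string and bus voltage limiter): 0.939000 × 0.859000 = 0.806601
Parallel (power distribution unit and [0.806601]): 1 − (1 − 0.744000)(1 − 0.806601) = 0.950490
Series ([0.960780] and [0.950490]): 0.960780 × 0.950490 = 0.9132

0.9132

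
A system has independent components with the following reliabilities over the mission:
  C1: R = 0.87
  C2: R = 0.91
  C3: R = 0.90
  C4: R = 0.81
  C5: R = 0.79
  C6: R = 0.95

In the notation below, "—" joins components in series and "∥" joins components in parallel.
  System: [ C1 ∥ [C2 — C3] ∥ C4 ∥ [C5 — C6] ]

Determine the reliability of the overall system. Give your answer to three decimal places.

0.999

Series (C2 and C3): 0.91000 × 0.90000 = 0.81900
Series (C5 and C6): 0.79000 × 0.95000 = 0.75050
Parallel (C1, [0.81900], C4, and [0.75050]): 1 − (1 − 0.87000)(1 − 0.81900)(1 − 0.81000)(1 − 0.75050) = 0.999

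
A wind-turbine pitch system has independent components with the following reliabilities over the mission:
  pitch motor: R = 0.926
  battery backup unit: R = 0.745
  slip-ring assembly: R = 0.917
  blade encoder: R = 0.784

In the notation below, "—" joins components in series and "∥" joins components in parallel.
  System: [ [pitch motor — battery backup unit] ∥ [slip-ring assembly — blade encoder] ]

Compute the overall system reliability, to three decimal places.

0.913

Series (pitch motor and battery backup unit): 0.92600 × 0.74500 = 0.68987
Series (slip-ring assembly and blade encoder): 0.91700 × 0.78400 = 0.71893
Parallel ([0.68987] and [0.71893]): 1 − (1 − 0.68987)(1 − 0.71893) = 0.913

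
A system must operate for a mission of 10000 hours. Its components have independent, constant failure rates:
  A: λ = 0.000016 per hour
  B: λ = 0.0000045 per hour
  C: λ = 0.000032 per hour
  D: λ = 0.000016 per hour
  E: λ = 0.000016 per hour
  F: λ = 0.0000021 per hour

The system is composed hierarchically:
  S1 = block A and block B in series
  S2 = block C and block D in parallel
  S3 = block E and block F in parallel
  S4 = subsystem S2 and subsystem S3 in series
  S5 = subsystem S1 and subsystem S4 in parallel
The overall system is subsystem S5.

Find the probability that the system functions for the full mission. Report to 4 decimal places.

R(A) = exp(−0.000016 × 10000) = 0.852144
R(B) = exp(−0.0000045 × 10000) = 0.955997
R(C) = exp(−0.000032 × 10000) = 0.726149
R(D) = exp(−0.000016 × 10000) = 0.852144
R(E) = exp(−0.000016 × 10000) = 0.852144
R(F) = exp(−0.0000021 × 10000) = 0.979219
Series (A and B): 0.852144 × 0.955997 = 0.814647
Parallel (C and D): 1 − (1 − 0.726149)(1 − 0.852144) = 0.959509
Parallel (E and F): 1 − (1 − 0.852144)(1 − 0.979219) = 0.996927
Series ([0.959509] and [0.996927]): 0.959509 × 0.996927 = 0.956560
Parallel ([0.814647] and [0.956560]): 1 − (1 − 0.814647)(1 − 0.956560) = 0.9919

0.9919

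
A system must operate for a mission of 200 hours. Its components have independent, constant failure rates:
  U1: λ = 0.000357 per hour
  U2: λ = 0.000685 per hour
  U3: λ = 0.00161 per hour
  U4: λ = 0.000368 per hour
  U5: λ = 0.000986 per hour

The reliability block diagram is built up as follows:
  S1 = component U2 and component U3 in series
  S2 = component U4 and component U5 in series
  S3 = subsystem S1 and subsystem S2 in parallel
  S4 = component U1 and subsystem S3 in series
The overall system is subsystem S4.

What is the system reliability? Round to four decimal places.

0.8498

R(U1) = exp(−0.000357 × 200) = 0.931089
R(U2) = exp(−0.000685 × 200) = 0.871970
R(U3) = exp(−0.00161 × 200) = 0.724698
R(U4) = exp(−0.000368 × 200) = 0.929043
R(U5) = exp(−0.000986 × 200) = 0.821026
Series (U2 and U3): 0.871970 × 0.724698 = 0.631915
Series (U4 and U5): 0.929043 × 0.821026 = 0.762768
Parallel ([0.631915] and [0.762768]): 1 − (1 − 0.631915)(1 − 0.762768) = 0.912678
Series (U1 and [0.912678]): 0.931089 × 0.912678 = 0.8498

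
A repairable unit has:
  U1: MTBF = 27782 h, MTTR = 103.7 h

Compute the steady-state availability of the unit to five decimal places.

0.99628

A(U1) = MTBF/(MTBF+MTTR) = 27782/(27782+103.7) = 0.99628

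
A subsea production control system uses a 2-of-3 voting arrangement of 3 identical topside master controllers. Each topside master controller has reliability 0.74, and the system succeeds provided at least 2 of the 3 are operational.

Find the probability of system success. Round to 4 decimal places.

R = Σ_{i=2}^{3} C(3,i) p^i (1−p)^{3−i} with p = 0.74
C(3,2)·0.74^2·0.26^1 = 0.427128
C(3,3)·0.74^3·0.26^0 = 0.405224
Sum = 0.8324

0.8324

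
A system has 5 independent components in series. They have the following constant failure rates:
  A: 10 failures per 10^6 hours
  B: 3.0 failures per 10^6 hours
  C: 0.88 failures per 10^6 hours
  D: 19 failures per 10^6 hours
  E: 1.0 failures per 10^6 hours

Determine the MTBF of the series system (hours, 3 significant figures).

Series of exponential components: λ_sys = Σ λ_i
λ_sys = 0.000010 + 0.0000030 + 0.00000088 + 0.000019 + 0.0000010 = 3.3880e-05 /h
MTBF = 1 / λ_sys = 29500 h

29500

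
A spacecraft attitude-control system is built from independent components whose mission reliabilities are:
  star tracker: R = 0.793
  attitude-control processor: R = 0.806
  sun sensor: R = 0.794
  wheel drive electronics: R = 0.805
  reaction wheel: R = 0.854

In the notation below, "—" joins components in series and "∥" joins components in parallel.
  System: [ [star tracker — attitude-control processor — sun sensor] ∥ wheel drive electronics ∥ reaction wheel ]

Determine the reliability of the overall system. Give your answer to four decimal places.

Series (star tracker, attitude-control processor, and sun sensor): 0.793000 × 0.806000 × 0.794000 = 0.507491
Parallel ([0.507491], wheel drive electronics, and reaction wheel): 1 − (1 − 0.507491)(1 − 0.805000)(1 − 0.854000) = 0.9860

0.9860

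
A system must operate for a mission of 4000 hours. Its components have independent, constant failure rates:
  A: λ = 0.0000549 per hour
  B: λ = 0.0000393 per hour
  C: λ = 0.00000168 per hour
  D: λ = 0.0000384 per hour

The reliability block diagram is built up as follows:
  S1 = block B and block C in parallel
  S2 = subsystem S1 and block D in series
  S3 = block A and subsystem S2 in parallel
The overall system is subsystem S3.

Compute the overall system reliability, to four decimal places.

0.9718

R(A) = exp(−0.0000549 × 4000) = 0.802840
R(B) = exp(−0.0000393 × 4000) = 0.854533
R(C) = exp(−0.00000168 × 4000) = 0.993303
R(D) = exp(−0.0000384 × 4000) = 0.857615
Parallel (B and C): 1 − (1 − 0.854533)(1 − 0.993303) = 0.999026
Series ([0.999026] and D): 0.999026 × 0.857615 = 0.856780
Parallel (A and [0.856780]): 1 − (1 − 0.802840)(1 − 0.856780) = 0.9718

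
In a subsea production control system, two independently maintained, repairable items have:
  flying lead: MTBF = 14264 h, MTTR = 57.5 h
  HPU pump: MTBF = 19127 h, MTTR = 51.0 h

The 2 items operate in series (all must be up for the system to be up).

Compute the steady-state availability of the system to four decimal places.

A(flying lead) = MTBF/(MTBF+MTTR) = 14264/(14264+57.5) = 0.995985
A(HPU pump) = MTBF/(MTBF+MTTR) = 19127/(19127+51.0) = 0.997341
Series availability: 0.995985 × 0.997341 = 0.9933

0.9933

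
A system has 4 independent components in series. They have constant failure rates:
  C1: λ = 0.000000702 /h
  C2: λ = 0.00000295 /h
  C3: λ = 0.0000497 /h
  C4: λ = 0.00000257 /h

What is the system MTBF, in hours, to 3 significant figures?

17900

Series of exponential components: λ_sys = Σ λ_i
λ_sys = 0.000000702 + 0.00000295 + 0.0000497 + 0.00000257 = 5.5922e-05 /h
MTBF = 1 / λ_sys = 17900 h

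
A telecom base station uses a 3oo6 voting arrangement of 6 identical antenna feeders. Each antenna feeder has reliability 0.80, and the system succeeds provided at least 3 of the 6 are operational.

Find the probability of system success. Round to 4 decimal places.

R = Σ_{i=3}^{6} C(6,i) p^i (1−p)^{6−i} with p = 0.80
C(6,3)·0.80^3·0.20^3 = 0.081920
C(6,4)·0.80^4·0.20^2 = 0.245760
C(6,5)·0.80^5·0.20^1 = 0.393216
C(6,6)·0.80^6·0.20^0 = 0.262144
Sum = 0.9830

0.9830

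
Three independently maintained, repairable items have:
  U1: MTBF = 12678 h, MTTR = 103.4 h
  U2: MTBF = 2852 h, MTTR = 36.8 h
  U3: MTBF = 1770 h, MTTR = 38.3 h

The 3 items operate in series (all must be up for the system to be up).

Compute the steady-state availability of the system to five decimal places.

A(U1) = MTBF/(MTBF+MTTR) = 12678/(12678+103.4) = 0.991910
A(U2) = MTBF/(MTBF+MTTR) = 2852/(2852+36.8) = 0.987261
A(U3) = MTBF/(MTBF+MTTR) = 1770/(1770+38.3) = 0.978820
Series availability: 0.991910 × 0.987261 × 0.978820 = 0.95853

0.95853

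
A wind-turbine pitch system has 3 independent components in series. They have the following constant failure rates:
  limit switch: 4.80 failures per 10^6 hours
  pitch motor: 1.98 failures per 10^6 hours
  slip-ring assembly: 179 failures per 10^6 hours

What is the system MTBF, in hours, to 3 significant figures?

Series of exponential components: λ_sys = Σ λ_i
λ_sys = 0.00000480 + 0.00000198 + 0.000179 = 1.8578e-04 /h
MTBF = 1 / λ_sys = 5380 h

5380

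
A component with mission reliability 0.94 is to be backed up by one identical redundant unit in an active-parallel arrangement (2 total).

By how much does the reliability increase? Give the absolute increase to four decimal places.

R_before = 0.94
R_after = 1 − (1 − 0.94)^2 = 0.9964
ΔR = 0.9964 − 0.94 = 0.0564

0.0564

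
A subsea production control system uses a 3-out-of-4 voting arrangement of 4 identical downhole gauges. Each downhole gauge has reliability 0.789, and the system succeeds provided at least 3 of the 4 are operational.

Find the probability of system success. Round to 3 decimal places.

0.802

R = Σ_{i=3}^{4} C(4,i) p^i (1−p)^{4−i} with p = 0.789
C(4,3)·0.789^3·0.211^1 = 0.41455
C(4,4)·0.789^4·0.211^0 = 0.38753
Sum = 0.802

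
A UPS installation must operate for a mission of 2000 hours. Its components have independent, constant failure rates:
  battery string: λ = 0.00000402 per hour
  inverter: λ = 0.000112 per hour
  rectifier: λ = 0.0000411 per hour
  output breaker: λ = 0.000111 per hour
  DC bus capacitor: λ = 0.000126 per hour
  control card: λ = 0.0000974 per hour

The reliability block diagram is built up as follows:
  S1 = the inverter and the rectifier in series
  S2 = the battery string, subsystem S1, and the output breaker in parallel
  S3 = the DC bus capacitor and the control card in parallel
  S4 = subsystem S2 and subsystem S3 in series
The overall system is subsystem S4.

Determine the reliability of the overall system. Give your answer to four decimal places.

0.9602

R(battery string) = exp(−0.00000402 × 2000) = 0.991992
R(inverter) = exp(−0.000112 × 2000) = 0.799315
R(rectifier) = exp(−0.0000411 × 2000) = 0.921088
R(output breaker) = exp(−0.000111 × 2000) = 0.800915
R(DC bus capacitor) = exp(−0.000126 × 2000) = 0.777245
R(control card) = exp(−0.0000974 × 2000) = 0.822999
Series (inverter and rectifier): 0.799315 × 0.921088 = 0.736239
Parallel (battery string, [0.736239], and output breaker): 1 − (1 − 0.991992)(1 − 0.736239)(1 − 0.800915) = 0.999579
Parallel (DC bus capacitor and control card): 1 − (1 − 0.777245)(1 − 0.822999) = 0.960572
Series ([0.999579] and [0.960572]): 0.999579 × 0.960572 = 0.9602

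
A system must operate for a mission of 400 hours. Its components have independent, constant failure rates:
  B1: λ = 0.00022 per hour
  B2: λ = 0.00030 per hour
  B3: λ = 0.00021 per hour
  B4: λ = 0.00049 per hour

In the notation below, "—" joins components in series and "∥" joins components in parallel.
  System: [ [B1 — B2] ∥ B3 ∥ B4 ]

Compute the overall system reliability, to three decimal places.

0.997

R(B1) = exp(−0.00022 × 400) = 0.91576
R(B2) = exp(−0.00030 × 400) = 0.88692
R(B3) = exp(−0.00021 × 400) = 0.91943
R(B4) = exp(−0.00049 × 400) = 0.82201
Series (B1 and B2): 0.91576 × 0.88692 = 0.81221
Parallel ([0.81221], B3, and B4): 1 − (1 − 0.81221)(1 − 0.91943)(1 − 0.82201) = 0.997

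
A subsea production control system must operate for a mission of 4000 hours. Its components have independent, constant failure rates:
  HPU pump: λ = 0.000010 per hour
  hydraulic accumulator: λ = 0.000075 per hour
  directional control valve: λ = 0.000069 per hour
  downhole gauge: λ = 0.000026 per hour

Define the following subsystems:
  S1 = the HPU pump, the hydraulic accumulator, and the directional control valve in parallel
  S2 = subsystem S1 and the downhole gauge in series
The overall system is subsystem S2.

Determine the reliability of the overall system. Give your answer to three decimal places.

0.899

R(HPU pump) = exp(−0.000010 × 4000) = 0.96079
R(hydraulic accumulator) = exp(−0.000075 × 4000) = 0.74082
R(directional control valve) = exp(−0.000069 × 4000) = 0.75881
R(downhole gauge) = exp(−0.000026 × 4000) = 0.90123
Parallel (HPU pump, hydraulic accumulator, and directional control valve): 1 − (1 − 0.96079)(1 − 0.74082)(1 − 0.75881) = 0.99755
Series ([0.99755] and downhole gauge): 0.99755 × 0.90123 = 0.899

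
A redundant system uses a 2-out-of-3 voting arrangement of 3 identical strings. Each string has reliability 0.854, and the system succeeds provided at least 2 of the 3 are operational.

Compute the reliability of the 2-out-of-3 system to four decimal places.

0.9423

R = Σ_{i=2}^{3} C(3,i) p^i (1−p)^{3−i} with p = 0.854
C(3,2)·0.854^2·0.146^1 = 0.319440
C(3,3)·0.854^3·0.146^0 = 0.622836
Sum = 0.9423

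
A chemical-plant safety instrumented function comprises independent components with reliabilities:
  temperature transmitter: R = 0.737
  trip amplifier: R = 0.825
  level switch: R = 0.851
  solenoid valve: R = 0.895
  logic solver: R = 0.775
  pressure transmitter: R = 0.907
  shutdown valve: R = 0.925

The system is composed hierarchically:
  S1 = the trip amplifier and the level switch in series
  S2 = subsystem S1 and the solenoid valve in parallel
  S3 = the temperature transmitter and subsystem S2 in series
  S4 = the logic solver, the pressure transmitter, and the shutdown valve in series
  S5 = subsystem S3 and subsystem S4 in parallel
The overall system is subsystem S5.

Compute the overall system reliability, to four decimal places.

Series (trip amplifier and level switch): 0.825000 × 0.851000 = 0.702075
Parallel ([0.702075] and solenoid valve): 1 − (1 − 0.702075)(1 − 0.895000) = 0.968718
Series (temperature transmitter and [0.968718]): 0.737000 × 0.968718 = 0.713945
Series (logic solver, pressure transmitter, and shutdown valve): 0.775000 × 0.907000 × 0.925000 = 0.650206
Parallel ([0.713945] and [0.650206]): 1 − (1 − 0.713945)(1 − 0.650206) = 0.8999

0.8999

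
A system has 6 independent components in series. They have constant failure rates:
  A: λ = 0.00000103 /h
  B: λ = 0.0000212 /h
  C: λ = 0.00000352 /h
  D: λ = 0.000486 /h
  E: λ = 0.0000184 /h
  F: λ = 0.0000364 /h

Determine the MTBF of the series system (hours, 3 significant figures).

Series of exponential components: λ_sys = Σ λ_i
λ_sys = 0.00000103 + 0.0000212 + 0.00000352 + 0.000486 + 0.0000184 + 0.0000364 = 5.6655e-04 /h
MTBF = 1 / λ_sys = 1770 h

1770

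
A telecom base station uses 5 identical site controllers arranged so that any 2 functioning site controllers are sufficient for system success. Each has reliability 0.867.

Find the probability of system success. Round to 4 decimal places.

R = Σ_{i=2}^{5} C(5,i) p^i (1−p)^{5−i} with p = 0.867
C(5,2)·0.867^2·0.133^3 = 0.017685
C(5,3)·0.867^3·0.133^2 = 0.115282
C(5,4)·0.867^4·0.133^1 = 0.375749
C(5,5)·0.867^5·0.133^0 = 0.489887
Sum = 0.9986

0.9986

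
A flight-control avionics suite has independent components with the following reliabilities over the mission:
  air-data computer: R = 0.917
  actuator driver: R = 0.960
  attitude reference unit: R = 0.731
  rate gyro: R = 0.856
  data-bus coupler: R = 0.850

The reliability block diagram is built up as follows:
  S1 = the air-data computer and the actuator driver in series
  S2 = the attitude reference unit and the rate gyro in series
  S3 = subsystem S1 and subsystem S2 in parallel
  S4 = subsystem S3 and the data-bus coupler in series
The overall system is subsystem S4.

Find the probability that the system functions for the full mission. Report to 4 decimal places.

0.8119

Series (air-data computer and actuator driver): 0.917000 × 0.960000 = 0.880320
Series (attitude reference unit and rate gyro): 0.731000 × 0.856000 = 0.625736
Parallel ([0.880320] and [0.625736]): 1 − (1 − 0.880320)(1 − 0.625736) = 0.955208
Series ([0.955208] and data-bus coupler): 0.955208 × 0.850000 = 0.8119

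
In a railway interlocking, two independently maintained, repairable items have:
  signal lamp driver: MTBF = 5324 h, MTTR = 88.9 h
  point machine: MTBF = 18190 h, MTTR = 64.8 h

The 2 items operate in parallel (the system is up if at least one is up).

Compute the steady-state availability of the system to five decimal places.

A(signal lamp driver) = MTBF/(MTBF+MTTR) = 5324/(5324+88.9) = 0.983576
A(point machine) = MTBF/(MTBF+MTTR) = 18190/(18190+64.8) = 0.996450
Parallel availability: 1 − (1 − 0.983576)(1 − 0.996450) = 0.99994

0.99994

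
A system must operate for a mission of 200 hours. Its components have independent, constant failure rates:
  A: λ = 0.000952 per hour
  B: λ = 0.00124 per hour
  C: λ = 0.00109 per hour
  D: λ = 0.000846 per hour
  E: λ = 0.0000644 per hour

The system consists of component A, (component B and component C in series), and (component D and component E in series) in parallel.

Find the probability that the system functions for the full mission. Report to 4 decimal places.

0.9892

R(A) = exp(−0.000952 × 200) = 0.826628
R(B) = exp(−0.00124 × 200) = 0.780360
R(C) = exp(−0.00109 × 200) = 0.804125
R(D) = exp(−0.000846 × 200) = 0.844340
R(E) = exp(−0.0000644 × 200) = 0.987203
Series (B and C): 0.780360 × 0.804125 = 0.627507
Series (D and E): 0.844340 × 0.987203 = 0.833535
Parallel (A, [0.627507], and [0.833535]): 1 − (1 − 0.826628)(1 − 0.627507)(1 − 0.833535) = 0.9892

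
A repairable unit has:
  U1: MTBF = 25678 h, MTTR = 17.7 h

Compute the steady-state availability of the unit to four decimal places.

A(U1) = MTBF/(MTBF+MTTR) = 25678/(25678+17.7) = 0.9993

0.9993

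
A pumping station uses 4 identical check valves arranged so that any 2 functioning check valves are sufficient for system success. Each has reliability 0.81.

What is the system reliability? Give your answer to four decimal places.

0.9765

R = Σ_{i=2}^{4} C(4,i) p^i (1−p)^{4−i} with p = 0.81
C(4,2)·0.81^2·0.19^2 = 0.142111
C(4,3)·0.81^3·0.19^1 = 0.403895
C(4,4)·0.81^4·0.19^0 = 0.430467
Sum = 0.9765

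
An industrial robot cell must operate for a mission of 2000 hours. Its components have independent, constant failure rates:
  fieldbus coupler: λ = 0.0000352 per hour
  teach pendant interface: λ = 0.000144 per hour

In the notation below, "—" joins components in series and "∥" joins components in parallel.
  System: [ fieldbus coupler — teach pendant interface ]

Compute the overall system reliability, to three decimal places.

0.699

R(fieldbus coupler) = exp(−0.0000352 × 2000) = 0.93202
R(teach pendant interface) = exp(−0.000144 × 2000) = 0.74976
Series (fieldbus coupler and teach pendant interface): 0.93202 × 0.74976 = 0.699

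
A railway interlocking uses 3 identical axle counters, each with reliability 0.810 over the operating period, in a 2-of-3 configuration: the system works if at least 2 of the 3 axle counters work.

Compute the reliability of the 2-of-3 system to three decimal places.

R = Σ_{i=2}^{3} C(3,i) p^i (1−p)^{3−i} with p = 0.810
C(3,2)·0.810^2·0.190^1 = 0.37398
C(3,3)·0.810^3·0.190^0 = 0.53144
Sum = 0.905

0.905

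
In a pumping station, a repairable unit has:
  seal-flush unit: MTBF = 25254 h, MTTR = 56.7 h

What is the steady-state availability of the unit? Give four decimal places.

0.9978

A(seal-flush unit) = MTBF/(MTBF+MTTR) = 25254/(25254+56.7) = 0.9978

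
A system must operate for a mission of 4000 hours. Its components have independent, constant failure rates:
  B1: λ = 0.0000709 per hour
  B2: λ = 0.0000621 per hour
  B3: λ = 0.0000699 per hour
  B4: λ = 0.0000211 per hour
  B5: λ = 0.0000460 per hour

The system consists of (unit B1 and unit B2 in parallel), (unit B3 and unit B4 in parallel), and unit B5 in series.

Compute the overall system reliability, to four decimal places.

0.7712

R(B1) = exp(−0.0000709 × 4000) = 0.753068
R(B2) = exp(−0.0000621 × 4000) = 0.780048
R(B3) = exp(−0.0000699 × 4000) = 0.756086
R(B4) = exp(−0.0000211 × 4000) = 0.919064
R(B5) = exp(−0.0000460 × 4000) = 0.831936
Parallel (B1 and B2): 1 − (1 − 0.753068)(1 − 0.780048) = 0.945687
Parallel (B3 and B4): 1 − (1 − 0.756086)(1 − 0.919064) = 0.980259
Series ([0.945687], [0.980259], and B5): 0.945687 × 0.980259 × 0.831936 = 0.7712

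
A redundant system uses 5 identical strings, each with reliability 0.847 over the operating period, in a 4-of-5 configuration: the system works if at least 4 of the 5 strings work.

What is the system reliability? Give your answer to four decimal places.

0.8297

R = Σ_{i=4}^{5} C(5,i) p^i (1−p)^{5−i} with p = 0.847
C(5,4)·0.847^4·0.153^1 = 0.393727
C(5,5)·0.847^5·0.153^0 = 0.435930
Sum = 0.8297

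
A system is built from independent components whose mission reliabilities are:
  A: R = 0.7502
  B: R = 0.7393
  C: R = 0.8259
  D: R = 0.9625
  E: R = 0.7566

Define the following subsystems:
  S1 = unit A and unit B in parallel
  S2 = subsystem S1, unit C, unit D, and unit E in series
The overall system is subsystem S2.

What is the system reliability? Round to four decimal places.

0.5623

Parallel (A and B): 1 − (1 − 0.750200)(1 − 0.739300) = 0.934877
Series ([0.934877], C, D, and E): 0.934877 × 0.825900 × 0.962500 × 0.756600 = 0.5623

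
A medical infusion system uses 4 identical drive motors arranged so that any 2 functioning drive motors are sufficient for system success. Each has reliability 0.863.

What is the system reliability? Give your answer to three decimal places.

0.991

R = Σ_{i=2}^{4} C(4,i) p^i (1−p)^{4−i} with p = 0.863
C(4,2)·0.863^2·0.137^2 = 0.08387
C(4,3)·0.863^3·0.137^1 = 0.35222
C(4,4)·0.863^4·0.137^0 = 0.55468
Sum = 0.991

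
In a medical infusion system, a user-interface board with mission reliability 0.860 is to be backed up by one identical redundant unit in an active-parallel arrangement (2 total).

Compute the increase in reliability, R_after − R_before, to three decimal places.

0.120

R_before = 0.860
R_after = 1 − (1 − 0.860)^2 = 0.980
ΔR = 0.980 − 0.860 = 0.120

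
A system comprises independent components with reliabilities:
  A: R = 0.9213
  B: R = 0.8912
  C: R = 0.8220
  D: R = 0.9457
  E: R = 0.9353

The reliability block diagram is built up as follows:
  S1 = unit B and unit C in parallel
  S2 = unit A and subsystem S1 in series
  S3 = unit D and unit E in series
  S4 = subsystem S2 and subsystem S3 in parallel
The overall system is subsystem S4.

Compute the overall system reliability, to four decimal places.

Parallel (B and C): 1 − (1 − 0.891200)(1 − 0.822000) = 0.980634
Series (A and [0.980634]): 0.921300 × 0.980634 = 0.903458
Series (D and E): 0.945700 × 0.935300 = 0.884513
Parallel ([0.903458] and [0.884513]): 1 − (1 − 0.903458)(1 − 0.884513) = 0.9889

0.9889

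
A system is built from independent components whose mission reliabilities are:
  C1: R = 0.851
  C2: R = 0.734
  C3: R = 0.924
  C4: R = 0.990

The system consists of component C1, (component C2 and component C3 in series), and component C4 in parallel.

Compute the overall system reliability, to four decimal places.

0.9995

Series (C2 and C3): 0.734000 × 0.924000 = 0.678216
Parallel (C1, [0.678216], and C4): 1 − (1 − 0.851000)(1 − 0.678216)(1 − 0.990000) = 0.9995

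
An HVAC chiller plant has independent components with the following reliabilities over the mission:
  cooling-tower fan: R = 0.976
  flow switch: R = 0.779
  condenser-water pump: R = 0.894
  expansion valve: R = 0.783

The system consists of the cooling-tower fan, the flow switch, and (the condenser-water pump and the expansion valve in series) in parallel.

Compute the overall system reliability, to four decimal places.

Series (condenser-water pump and expansion valve): 0.894000 × 0.783000 = 0.700002
Parallel (cooling-tower fan, flow switch, and [0.700002]): 1 − (1 − 0.976000)(1 − 0.779000)(1 − 0.700002) = 0.9984

0.9984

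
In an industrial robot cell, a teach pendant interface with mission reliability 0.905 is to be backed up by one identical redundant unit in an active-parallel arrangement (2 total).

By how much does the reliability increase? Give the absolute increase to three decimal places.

R_before = 0.905
R_after = 1 − (1 − 0.905)^2 = 0.991
ΔR = 0.991 − 0.905 = 0.086

0.086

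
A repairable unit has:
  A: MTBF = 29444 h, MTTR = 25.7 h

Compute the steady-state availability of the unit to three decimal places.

A(A) = MTBF/(MTBF+MTTR) = 29444/(29444+25.7) = 0.999

0.999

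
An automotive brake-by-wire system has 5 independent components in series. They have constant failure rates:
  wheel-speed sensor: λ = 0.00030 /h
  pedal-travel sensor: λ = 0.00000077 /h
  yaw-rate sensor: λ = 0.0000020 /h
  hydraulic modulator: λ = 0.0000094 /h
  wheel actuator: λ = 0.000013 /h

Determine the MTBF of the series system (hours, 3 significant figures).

3080

Series of exponential components: λ_sys = Σ λ_i
λ_sys = 0.00030 + 0.00000077 + 0.0000020 + 0.0000094 + 0.000013 = 3.2517e-04 /h
MTBF = 1 / λ_sys = 3080 h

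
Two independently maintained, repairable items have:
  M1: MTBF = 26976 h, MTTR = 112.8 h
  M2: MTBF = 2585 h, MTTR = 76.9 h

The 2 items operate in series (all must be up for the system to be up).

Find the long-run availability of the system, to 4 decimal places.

0.9671

A(M1) = MTBF/(MTBF+MTTR) = 26976/(26976+112.8) = 0.995836
A(M2) = MTBF/(MTBF+MTTR) = 2585/(2585+76.9) = 0.971111
Series availability: 0.995836 × 0.971111 = 0.9671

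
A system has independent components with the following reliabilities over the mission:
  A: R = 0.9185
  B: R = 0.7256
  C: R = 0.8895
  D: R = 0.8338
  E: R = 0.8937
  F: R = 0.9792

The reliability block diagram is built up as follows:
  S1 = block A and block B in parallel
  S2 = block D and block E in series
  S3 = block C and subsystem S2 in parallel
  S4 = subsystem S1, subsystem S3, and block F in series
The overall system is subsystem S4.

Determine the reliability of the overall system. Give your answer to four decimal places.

Parallel (A and B): 1 − (1 − 0.918500)(1 − 0.725600) = 0.977636
Series (D and E): 0.833800 × 0.893700 = 0.745167
Parallel (C and [0.745167]): 1 − (1 − 0.889500)(1 − 0.745167) = 0.971841
Series ([0.977636], [0.971841], and F): 0.977636 × 0.971841 × 0.979200 = 0.9303

0.9303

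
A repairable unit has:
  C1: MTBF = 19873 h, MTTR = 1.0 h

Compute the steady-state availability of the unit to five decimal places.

0.99995

A(C1) = MTBF/(MTBF+MTTR) = 19873/(19873+1.0) = 0.99995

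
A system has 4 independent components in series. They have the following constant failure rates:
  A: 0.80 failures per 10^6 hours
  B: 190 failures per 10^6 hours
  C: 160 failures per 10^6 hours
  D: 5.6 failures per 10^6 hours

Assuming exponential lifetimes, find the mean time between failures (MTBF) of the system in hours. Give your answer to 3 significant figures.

2810

Series of exponential components: λ_sys = Σ λ_i
λ_sys = 0.00000080 + 0.00019 + 0.00016 + 0.0000056 = 3.5640e-04 /h
MTBF = 1 / λ_sys = 2810 h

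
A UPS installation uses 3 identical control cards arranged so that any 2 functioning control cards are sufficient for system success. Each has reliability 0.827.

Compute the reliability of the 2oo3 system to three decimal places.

R = Σ_{i=2}^{3} C(3,i) p^i (1−p)^{3−i} with p = 0.827
C(3,2)·0.827^2·0.173^1 = 0.35496
C(3,3)·0.827^3·0.173^0 = 0.56561
Sum = 0.921

0.921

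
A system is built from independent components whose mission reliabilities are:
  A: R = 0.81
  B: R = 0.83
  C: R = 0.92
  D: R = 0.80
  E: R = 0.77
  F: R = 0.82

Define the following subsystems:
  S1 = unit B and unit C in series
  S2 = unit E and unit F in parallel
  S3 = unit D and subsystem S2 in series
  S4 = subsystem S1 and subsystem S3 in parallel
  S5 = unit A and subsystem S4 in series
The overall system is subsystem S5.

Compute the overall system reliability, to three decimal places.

Series (B and C): 0.83000 × 0.92000 = 0.76360
Parallel (E and F): 1 − (1 − 0.77000)(1 − 0.82000) = 0.95860
Series (D and [0.95860]): 0.80000 × 0.95860 = 0.76688
Parallel ([0.76360] and [0.76688]): 1 − (1 − 0.76360)(1 − 0.76688) = 0.94489
Series (A and [0.94489]): 0.81000 × 0.94489 = 0.765

0.765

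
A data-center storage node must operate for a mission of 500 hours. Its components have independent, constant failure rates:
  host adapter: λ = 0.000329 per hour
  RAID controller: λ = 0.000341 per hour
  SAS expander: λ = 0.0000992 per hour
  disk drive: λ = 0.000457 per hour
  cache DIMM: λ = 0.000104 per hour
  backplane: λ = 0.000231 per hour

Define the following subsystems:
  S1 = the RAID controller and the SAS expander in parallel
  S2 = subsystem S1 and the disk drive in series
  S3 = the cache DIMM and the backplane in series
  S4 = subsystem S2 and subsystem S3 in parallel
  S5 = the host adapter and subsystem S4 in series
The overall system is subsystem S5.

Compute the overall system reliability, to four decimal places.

0.8208

R(host adapter) = exp(−0.000329 × 500) = 0.848318
R(RAID controller) = exp(−0.000341 × 500) = 0.843243
R(SAS expander) = exp(−0.0000992 × 500) = 0.951610
R(disk drive) = exp(−0.000457 × 500) = 0.795726
R(cache DIMM) = exp(−0.000104 × 500) = 0.949329
R(backplane) = exp(−0.000231 × 500) = 0.890921
Parallel (RAID controller and SAS expander): 1 − (1 − 0.843243)(1 − 0.951610) = 0.992415
Series ([0.992415] and disk drive): 0.992415 × 0.795726 = 0.789690
Series (cache DIMM and backplane): 0.949329 × 0.890921 = 0.845777
Parallel ([0.789690] and [0.845777]): 1 − (1 − 0.789690)(1 − 0.845777) = 0.967565
Series (host adapter and [0.967565]): 0.848318 × 0.967565 = 0.8208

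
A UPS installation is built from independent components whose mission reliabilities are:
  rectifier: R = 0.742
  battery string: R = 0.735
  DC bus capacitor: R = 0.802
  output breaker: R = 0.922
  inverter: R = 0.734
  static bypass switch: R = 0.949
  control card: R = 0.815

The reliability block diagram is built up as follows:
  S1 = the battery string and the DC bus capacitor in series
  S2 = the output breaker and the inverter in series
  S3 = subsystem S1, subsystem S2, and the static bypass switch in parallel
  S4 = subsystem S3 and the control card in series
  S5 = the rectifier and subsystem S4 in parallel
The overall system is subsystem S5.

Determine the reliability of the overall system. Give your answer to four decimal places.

Series (battery string and DC bus capacitor): 0.735000 × 0.802000 = 0.589470
Series (output breaker and inverter): 0.922000 × 0.734000 = 0.676748
Parallel ([0.589470], [0.676748], and static bypass switch): 1 − (1 − 0.589470)(1 − 0.676748)(1 − 0.949000) = 0.993232
Series ([0.993232] and control card): 0.993232 × 0.815000 = 0.809484
Parallel (rectifier and [0.809484]): 1 − (1 − 0.742000)(1 − 0.809484) = 0.9508

0.9508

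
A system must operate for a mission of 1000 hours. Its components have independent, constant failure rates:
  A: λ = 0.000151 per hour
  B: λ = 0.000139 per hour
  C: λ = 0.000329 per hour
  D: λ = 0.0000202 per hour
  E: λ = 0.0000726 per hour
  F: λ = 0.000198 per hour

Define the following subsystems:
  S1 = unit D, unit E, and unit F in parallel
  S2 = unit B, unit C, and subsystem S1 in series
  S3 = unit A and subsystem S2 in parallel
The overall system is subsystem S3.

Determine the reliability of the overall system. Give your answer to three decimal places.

R(A) = exp(−0.000151 × 1000) = 0.85985
R(B) = exp(−0.000139 × 1000) = 0.87023
R(C) = exp(−0.000329 × 1000) = 0.71964
R(D) = exp(−0.0000202 × 1000) = 0.98000
R(E) = exp(−0.0000726 × 1000) = 0.92997
R(F) = exp(−0.000198 × 1000) = 0.82037
Parallel (D, E, and F): 1 − (1 − 0.98000)(1 − 0.92997)(1 − 0.82037) = 0.99975
Series (B, C, and [0.99975]): 0.87023 × 0.71964 × 0.99975 = 0.62610
Parallel (A and [0.62610]): 1 − (1 − 0.85985)(1 − 0.62610) = 0.948

0.948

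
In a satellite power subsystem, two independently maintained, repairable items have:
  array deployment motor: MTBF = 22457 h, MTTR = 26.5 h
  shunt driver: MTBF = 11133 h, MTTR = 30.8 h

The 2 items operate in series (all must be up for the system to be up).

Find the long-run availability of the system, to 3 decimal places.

0.996

A(array deployment motor) = MTBF/(MTBF+MTTR) = 22457/(22457+26.5) = 0.998821
A(shunt driver) = MTBF/(MTBF+MTTR) = 11133/(11133+30.8) = 0.997241
Series availability: 0.998821 × 0.997241 = 0.996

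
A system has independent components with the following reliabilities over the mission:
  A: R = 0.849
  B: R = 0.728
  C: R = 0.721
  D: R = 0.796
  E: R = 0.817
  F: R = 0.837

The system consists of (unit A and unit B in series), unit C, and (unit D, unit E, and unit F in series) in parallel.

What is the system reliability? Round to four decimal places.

0.9514

Series (A and B): 0.849000 × 0.728000 = 0.618072
Series (D, E, and F): 0.796000 × 0.817000 × 0.837000 = 0.544328
Parallel ([0.618072], C, and [0.544328]): 1 − (1 − 0.618072)(1 − 0.721000)(1 − 0.544328) = 0.9514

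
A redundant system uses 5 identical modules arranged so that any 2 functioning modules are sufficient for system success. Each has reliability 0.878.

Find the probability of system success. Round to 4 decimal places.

0.9990

R = Σ_{i=2}^{5} C(5,i) p^i (1−p)^{5−i} with p = 0.878
C(5,2)·0.878^2·0.122^3 = 0.013998
C(5,3)·0.878^3·0.122^2 = 0.100740
C(5,4)·0.878^4·0.122^1 = 0.362500
C(5,5)·0.878^5·0.122^0 = 0.521762
Sum = 0.9990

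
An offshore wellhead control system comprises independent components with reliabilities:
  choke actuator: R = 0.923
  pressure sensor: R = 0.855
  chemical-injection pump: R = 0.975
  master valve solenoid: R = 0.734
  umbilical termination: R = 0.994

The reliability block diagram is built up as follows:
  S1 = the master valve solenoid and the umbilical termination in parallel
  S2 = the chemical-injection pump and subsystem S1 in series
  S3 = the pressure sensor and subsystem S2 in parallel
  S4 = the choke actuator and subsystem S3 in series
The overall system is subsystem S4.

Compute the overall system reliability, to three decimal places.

0.919

Parallel (master valve solenoid and umbilical termination): 1 − (1 − 0.73400)(1 − 0.99400) = 0.99840
Series (chemical-injection pump and [0.99840]): 0.97500 × 0.99840 = 0.97344
Parallel (pressure sensor and [0.97344]): 1 − (1 − 0.85500)(1 − 0.97344) = 0.99615
Series (choke actuator and [0.99615]): 0.92300 × 0.99615 = 0.919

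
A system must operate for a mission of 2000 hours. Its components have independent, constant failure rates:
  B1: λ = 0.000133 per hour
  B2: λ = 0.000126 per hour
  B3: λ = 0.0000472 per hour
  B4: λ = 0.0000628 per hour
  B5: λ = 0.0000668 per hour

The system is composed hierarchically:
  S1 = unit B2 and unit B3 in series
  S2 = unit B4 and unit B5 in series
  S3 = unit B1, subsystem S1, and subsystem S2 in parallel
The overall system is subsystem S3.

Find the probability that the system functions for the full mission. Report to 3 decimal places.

0.984

R(B1) = exp(−0.000133 × 2000) = 0.76644
R(B2) = exp(−0.000126 × 2000) = 0.77724
R(B3) = exp(−0.0000472 × 2000) = 0.90992
R(B4) = exp(−0.0000628 × 2000) = 0.88197
R(B5) = exp(−0.0000668 × 2000) = 0.87494
Series (B2 and B3): 0.77724 × 0.90992 = 0.70723
Series (B4 and B5): 0.88197 × 0.87494 = 0.77167
Parallel (B1, [0.70723], and [0.77167]): 1 − (1 − 0.76644)(1 − 0.70723)(1 − 0.77167) = 0.984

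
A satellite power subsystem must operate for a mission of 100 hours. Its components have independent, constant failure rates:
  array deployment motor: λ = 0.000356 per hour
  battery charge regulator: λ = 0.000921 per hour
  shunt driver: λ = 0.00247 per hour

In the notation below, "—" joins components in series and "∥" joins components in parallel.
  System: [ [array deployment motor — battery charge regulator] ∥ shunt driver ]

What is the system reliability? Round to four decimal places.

0.9738

R(array deployment motor) = exp(−0.000356 × 100) = 0.965026
R(battery charge regulator) = exp(−0.000921 × 100) = 0.912014
R(shunt driver) = exp(−0.00247 × 100) = 0.781141
Series (array deployment motor and battery charge regulator): 0.965026 × 0.912014 = 0.880117
Parallel ([0.880117] and shunt driver): 1 − (1 − 0.880117)(1 − 0.781141) = 0.9738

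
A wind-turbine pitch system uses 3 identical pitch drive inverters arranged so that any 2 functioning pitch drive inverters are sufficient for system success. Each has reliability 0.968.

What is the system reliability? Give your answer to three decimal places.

0.997

R = Σ_{i=2}^{3} C(3,i) p^i (1−p)^{3−i} with p = 0.968
C(3,2)·0.968^2·0.032^1 = 0.08995
C(3,3)·0.968^3·0.032^0 = 0.90704
Sum = 0.997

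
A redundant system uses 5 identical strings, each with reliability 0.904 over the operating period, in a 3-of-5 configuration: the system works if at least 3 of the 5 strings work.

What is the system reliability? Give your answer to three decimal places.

R = Σ_{i=3}^{5} C(5,i) p^i (1−p)^{5−i} with p = 0.904
C(5,3)·0.904^3·0.096^2 = 0.06808
C(5,4)·0.904^4·0.096^1 = 0.32056
C(5,5)·0.904^5·0.096^0 = 0.60373
Sum = 0.992

0.992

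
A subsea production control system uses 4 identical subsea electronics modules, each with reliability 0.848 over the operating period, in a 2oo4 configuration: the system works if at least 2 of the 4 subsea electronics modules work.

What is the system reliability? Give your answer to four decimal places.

0.9876

R = Σ_{i=2}^{4} C(4,i) p^i (1−p)^{4−i} with p = 0.848
C(4,2)·0.848^2·0.152^2 = 0.099685
C(4,3)·0.848^3·0.152^1 = 0.370759
C(4,4)·0.848^4·0.152^0 = 0.517111
Sum = 0.9876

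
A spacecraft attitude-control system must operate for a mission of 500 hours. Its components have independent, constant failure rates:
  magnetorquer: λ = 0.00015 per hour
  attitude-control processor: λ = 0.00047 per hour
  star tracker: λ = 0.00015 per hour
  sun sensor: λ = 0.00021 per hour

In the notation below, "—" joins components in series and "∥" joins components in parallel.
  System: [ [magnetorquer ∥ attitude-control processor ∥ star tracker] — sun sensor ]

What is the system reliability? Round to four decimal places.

R(magnetorquer) = exp(−0.00015 × 500) = 0.927743
R(attitude-control processor) = exp(−0.00047 × 500) = 0.790571
R(star tracker) = exp(−0.00015 × 500) = 0.927743
R(sun sensor) = exp(−0.00021 × 500) = 0.900325
Parallel (magnetorquer, attitude-control processor, and star tracker): 1 − (1 − 0.927743)(1 − 0.790571)(1 − 0.927743) = 0.998907
Series ([0.998907] and sun sensor): 0.998907 × 0.900325 = 0.8993

0.8993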